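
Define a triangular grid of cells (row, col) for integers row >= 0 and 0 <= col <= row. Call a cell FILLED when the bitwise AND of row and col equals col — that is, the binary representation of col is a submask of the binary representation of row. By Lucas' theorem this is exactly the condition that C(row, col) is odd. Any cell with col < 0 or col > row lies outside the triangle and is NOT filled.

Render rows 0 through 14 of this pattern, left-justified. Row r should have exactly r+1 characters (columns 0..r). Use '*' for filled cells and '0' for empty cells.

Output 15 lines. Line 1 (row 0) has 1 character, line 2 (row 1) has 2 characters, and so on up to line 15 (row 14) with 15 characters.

r0=0: *
r1=1: **
r2=10: *0*
r3=11: ****
r4=100: *000*
r5=101: **00**
r6=110: *0*0*0*
r7=111: ********
r8=1000: *0000000*
r9=1001: **000000**
r10=1010: *0*00000*0*
r11=1011: ****0000****
r12=1100: *000*000*000*
r13=1101: **00**00**00**
r14=1110: *0*0*0*0*0*0*0*

Answer: *
**
*0*
****
*000*
**00**
*0*0*0*
********
*0000000*
**000000**
*0*00000*0*
****0000****
*000*000*000*
**00**00**00**
*0*0*0*0*0*0*0*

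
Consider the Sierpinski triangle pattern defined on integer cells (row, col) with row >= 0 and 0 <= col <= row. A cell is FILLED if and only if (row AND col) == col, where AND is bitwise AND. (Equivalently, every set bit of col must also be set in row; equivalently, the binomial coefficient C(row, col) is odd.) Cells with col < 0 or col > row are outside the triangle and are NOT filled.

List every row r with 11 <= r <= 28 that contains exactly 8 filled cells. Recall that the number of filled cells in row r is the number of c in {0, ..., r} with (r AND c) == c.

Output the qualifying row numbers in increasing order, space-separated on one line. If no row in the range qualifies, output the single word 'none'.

Answer: 11 13 14 19 21 22 25 26 28

Derivation:
Row r has 2^popcount(r) filled cells, so we need popcount(r) = log2(8) = 3.
Scan r = 11..28 and keep those with exactly 3 one-bits:
r=11=1011 popcount=3 -> KEEP
r=12=1100 popcount=2 -> skip
r=13=1101 popcount=3 -> KEEP
r=14=1110 popcount=3 -> KEEP
r=15=1111 popcount=4 -> skip
r=16=10000 popcount=1 -> skip
r=17=10001 popcount=2 -> skip
r=18=10010 popcount=2 -> skip
r=19=10011 popcount=3 -> KEEP
r=20=10100 popcount=2 -> skip
r=21=10101 popcount=3 -> KEEP
r=22=10110 popcount=3 -> KEEP
r=23=10111 popcount=4 -> skip
r=24=11000 popcount=2 -> skip
r=25=11001 popcount=3 -> KEEP
r=26=11010 popcount=3 -> KEEP
r=27=11011 popcount=4 -> skip
r=28=11100 popcount=3 -> KEEP
Kept rows: 11 13 14 19 21 22 25 26 28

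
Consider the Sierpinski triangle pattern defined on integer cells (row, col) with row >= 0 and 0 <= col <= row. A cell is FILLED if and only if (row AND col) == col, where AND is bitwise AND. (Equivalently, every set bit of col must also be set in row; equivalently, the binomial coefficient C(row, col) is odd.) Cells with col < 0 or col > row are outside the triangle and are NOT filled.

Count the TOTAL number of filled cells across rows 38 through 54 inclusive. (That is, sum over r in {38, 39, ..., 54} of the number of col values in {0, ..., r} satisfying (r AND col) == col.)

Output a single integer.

Answer: 208

Derivation:
r38=100110 pc3: +8 =8
r39=100111 pc4: +16 =24
r40=101000 pc2: +4 =28
r41=101001 pc3: +8 =36
r42=101010 pc3: +8 =44
r43=101011 pc4: +16 =60
r44=101100 pc3: +8 =68
r45=101101 pc4: +16 =84
r46=101110 pc4: +16 =100
r47=101111 pc5: +32 =132
r48=110000 pc2: +4 =136
r49=110001 pc3: +8 =144
r50=110010 pc3: +8 =152
r51=110011 pc4: +16 =168
r52=110100 pc3: +8 =176
r53=110101 pc4: +16 =192
r54=110110 pc4: +16 =208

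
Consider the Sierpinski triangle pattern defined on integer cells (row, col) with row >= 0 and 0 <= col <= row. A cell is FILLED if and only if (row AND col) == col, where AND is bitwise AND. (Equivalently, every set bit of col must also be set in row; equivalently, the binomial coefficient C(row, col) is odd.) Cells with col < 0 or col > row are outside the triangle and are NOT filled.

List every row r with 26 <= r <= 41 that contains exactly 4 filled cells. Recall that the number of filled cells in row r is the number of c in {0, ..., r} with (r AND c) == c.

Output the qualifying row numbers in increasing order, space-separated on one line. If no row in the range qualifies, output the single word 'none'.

Row r has 2^popcount(r) filled cells, so we need popcount(r) = log2(4) = 2.
Scan r = 26..41 and keep those with exactly 2 one-bits:
r=26=11010 popcount=3 -> skip
r=27=11011 popcount=4 -> skip
r=28=11100 popcount=3 -> skip
r=29=11101 popcount=4 -> skip
r=30=11110 popcount=4 -> skip
r=31=11111 popcount=5 -> skip
r=32=100000 popcount=1 -> skip
r=33=100001 popcount=2 -> KEEP
r=34=100010 popcount=2 -> KEEP
r=35=100011 popcount=3 -> skip
r=36=100100 popcount=2 -> KEEP
r=37=100101 popcount=3 -> skip
r=38=100110 popcount=3 -> skip
r=39=100111 popcount=4 -> skip
r=40=101000 popcount=2 -> KEEP
r=41=101001 popcount=3 -> skip
Kept rows: 33 34 36 40

Answer: 33 34 36 40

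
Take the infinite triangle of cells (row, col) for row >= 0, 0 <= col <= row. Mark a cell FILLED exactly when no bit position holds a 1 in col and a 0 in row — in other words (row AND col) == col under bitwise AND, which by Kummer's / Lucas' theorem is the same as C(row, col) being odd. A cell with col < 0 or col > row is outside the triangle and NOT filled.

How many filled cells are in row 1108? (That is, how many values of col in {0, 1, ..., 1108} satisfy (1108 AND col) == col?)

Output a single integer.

1108 in binary = 10001010100
popcount(1108) = number of 1-bits in 10001010100 = 4
A col c satisfies (1108 AND c) == c iff every set bit of c is also set in 1108; each of the 4 set bits of 1108 can independently be on or off in c.
count = 2^4 = 16

Answer: 16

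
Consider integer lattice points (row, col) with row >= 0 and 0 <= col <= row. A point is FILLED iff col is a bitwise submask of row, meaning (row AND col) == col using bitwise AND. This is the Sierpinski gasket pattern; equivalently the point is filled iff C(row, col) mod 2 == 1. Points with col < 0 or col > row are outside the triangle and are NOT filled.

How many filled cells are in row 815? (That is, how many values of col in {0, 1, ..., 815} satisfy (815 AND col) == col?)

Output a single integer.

815 in binary = 1100101111
popcount(815) = number of 1-bits in 1100101111 = 7
A col c satisfies (815 AND c) == c iff every set bit of c is also set in 815; each of the 7 set bits of 815 can independently be on or off in c.
count = 2^7 = 128

Answer: 128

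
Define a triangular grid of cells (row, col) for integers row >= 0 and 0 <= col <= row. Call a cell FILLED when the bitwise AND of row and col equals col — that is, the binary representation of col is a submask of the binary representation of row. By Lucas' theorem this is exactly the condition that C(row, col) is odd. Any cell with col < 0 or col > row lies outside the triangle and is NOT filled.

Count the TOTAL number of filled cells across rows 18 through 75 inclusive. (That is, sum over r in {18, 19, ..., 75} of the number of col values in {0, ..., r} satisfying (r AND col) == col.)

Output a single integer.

r18=10010 pc2: +4 =4
r19=10011 pc3: +8 =12
r20=10100 pc2: +4 =16
r21=10101 pc3: +8 =24
r22=10110 pc3: +8 =32
r23=10111 pc4: +16 =48
r24=11000 pc2: +4 =52
r25=11001 pc3: +8 =60
r26=11010 pc3: +8 =68
r27=11011 pc4: +16 =84
r28=11100 pc3: +8 =92
r29=11101 pc4: +16 =108
r30=11110 pc4: +16 =124
r31=11111 pc5: +32 =156
r32=100000 pc1: +2 =158
r33=100001 pc2: +4 =162
r34=100010 pc2: +4 =166
r35=100011 pc3: +8 =174
r36=100100 pc2: +4 =178
r37=100101 pc3: +8 =186
r38=100110 pc3: +8 =194
r39=100111 pc4: +16 =210
r40=101000 pc2: +4 =214
r41=101001 pc3: +8 =222
r42=101010 pc3: +8 =230
r43=101011 pc4: +16 =246
r44=101100 pc3: +8 =254
r45=101101 pc4: +16 =270
r46=101110 pc4: +16 =286
r47=101111 pc5: +32 =318
r48=110000 pc2: +4 =322
r49=110001 pc3: +8 =330
r50=110010 pc3: +8 =338
r51=110011 pc4: +16 =354
r52=110100 pc3: +8 =362
r53=110101 pc4: +16 =378
r54=110110 pc4: +16 =394
r55=110111 pc5: +32 =426
r56=111000 pc3: +8 =434
r57=111001 pc4: +16 =450
r58=111010 pc4: +16 =466
r59=111011 pc5: +32 =498
r60=111100 pc4: +16 =514
r61=111101 pc5: +32 =546
r62=111110 pc5: +32 =578
r63=111111 pc6: +64 =642
r64=1000000 pc1: +2 =644
r65=1000001 pc2: +4 =648
r66=1000010 pc2: +4 =652
r67=1000011 pc3: +8 =660
r68=1000100 pc2: +4 =664
r69=1000101 pc3: +8 =672
r70=1000110 pc3: +8 =680
r71=1000111 pc4: +16 =696
r72=1001000 pc2: +4 =700
r73=1001001 pc3: +8 =708
r74=1001010 pc3: +8 =716
r75=1001011 pc4: +16 =732

Answer: 732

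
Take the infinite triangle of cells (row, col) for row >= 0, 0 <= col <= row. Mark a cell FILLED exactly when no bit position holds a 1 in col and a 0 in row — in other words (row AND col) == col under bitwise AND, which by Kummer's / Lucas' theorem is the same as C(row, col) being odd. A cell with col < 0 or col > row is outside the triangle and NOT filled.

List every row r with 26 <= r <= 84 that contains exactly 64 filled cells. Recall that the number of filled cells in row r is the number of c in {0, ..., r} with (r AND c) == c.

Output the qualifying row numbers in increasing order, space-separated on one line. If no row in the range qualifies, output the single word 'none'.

Answer: 63

Derivation:
Row r has 2^popcount(r) filled cells, so we need popcount(r) = log2(64) = 6.
Scan r = 26..84 and keep those with exactly 6 one-bits:
r=26=11010 popcount=3 -> skip
r=27=11011 popcount=4 -> skip
r=28=11100 popcount=3 -> skip
r=29=11101 popcount=4 -> skip
r=30=11110 popcount=4 -> skip
r=31=11111 popcount=5 -> skip
r=32=100000 popcount=1 -> skip
r=33=100001 popcount=2 -> skip
r=34=100010 popcount=2 -> skip
r=35=100011 popcount=3 -> skip
r=36=100100 popcount=2 -> skip
r=37=100101 popcount=3 -> skip
r=38=100110 popcount=3 -> skip
r=39=100111 popcount=4 -> skip
r=40=101000 popcount=2 -> skip
r=41=101001 popcount=3 -> skip
r=42=101010 popcount=3 -> skip
r=43=101011 popcount=4 -> skip
r=44=101100 popcount=3 -> skip
r=45=101101 popcount=4 -> skip
r=46=101110 popcount=4 -> skip
r=47=101111 popcount=5 -> skip
r=48=110000 popcount=2 -> skip
r=49=110001 popcount=3 -> skip
r=50=110010 popcount=3 -> skip
r=51=110011 popcount=4 -> skip
r=52=110100 popcount=3 -> skip
r=53=110101 popcount=4 -> skip
r=54=110110 popcount=4 -> skip
r=55=110111 popcount=5 -> skip
r=56=111000 popcount=3 -> skip
r=57=111001 popcount=4 -> skip
r=58=111010 popcount=4 -> skip
r=59=111011 popcount=5 -> skip
r=60=111100 popcount=4 -> skip
r=61=111101 popcount=5 -> skip
r=62=111110 popcount=5 -> skip
r=63=111111 popcount=6 -> KEEP
r=64=1000000 popcount=1 -> skip
r=65=1000001 popcount=2 -> skip
r=66=1000010 popcount=2 -> skip
r=67=1000011 popcount=3 -> skip
r=68=1000100 popcount=2 -> skip
r=69=1000101 popcount=3 -> skip
r=70=1000110 popcount=3 -> skip
r=71=1000111 popcount=4 -> skip
r=72=1001000 popcount=2 -> skip
r=73=1001001 popcount=3 -> skip
r=74=1001010 popcount=3 -> skip
r=75=1001011 popcount=4 -> skip
r=76=1001100 popcount=3 -> skip
r=77=1001101 popcount=4 -> skip
r=78=1001110 popcount=4 -> skip
r=79=1001111 popcount=5 -> skip
r=80=1010000 popcount=2 -> skip
r=81=1010001 popcount=3 -> skip
r=82=1010010 popcount=3 -> skip
r=83=1010011 popcount=4 -> skip
r=84=1010100 popcount=3 -> skip
Kept rows: 63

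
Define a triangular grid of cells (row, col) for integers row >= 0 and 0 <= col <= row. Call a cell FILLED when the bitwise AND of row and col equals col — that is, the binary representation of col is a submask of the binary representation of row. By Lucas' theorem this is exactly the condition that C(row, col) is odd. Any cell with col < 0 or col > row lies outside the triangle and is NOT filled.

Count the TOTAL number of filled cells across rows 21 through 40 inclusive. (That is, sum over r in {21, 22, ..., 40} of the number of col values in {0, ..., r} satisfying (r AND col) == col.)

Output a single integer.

Answer: 198

Derivation:
r21=10101 pc3: +8 =8
r22=10110 pc3: +8 =16
r23=10111 pc4: +16 =32
r24=11000 pc2: +4 =36
r25=11001 pc3: +8 =44
r26=11010 pc3: +8 =52
r27=11011 pc4: +16 =68
r28=11100 pc3: +8 =76
r29=11101 pc4: +16 =92
r30=11110 pc4: +16 =108
r31=11111 pc5: +32 =140
r32=100000 pc1: +2 =142
r33=100001 pc2: +4 =146
r34=100010 pc2: +4 =150
r35=100011 pc3: +8 =158
r36=100100 pc2: +4 =162
r37=100101 pc3: +8 =170
r38=100110 pc3: +8 =178
r39=100111 pc4: +16 =194
r40=101000 pc2: +4 =198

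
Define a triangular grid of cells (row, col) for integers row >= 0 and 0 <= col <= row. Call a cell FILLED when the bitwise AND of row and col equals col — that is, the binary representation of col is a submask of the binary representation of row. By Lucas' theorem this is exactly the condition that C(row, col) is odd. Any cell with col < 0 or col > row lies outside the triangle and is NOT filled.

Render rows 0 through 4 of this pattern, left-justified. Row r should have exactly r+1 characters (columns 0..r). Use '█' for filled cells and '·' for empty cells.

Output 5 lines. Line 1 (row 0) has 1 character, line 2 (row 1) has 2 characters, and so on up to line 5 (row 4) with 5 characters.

r0=0: █
r1=1: ██
r2=10: █·█
r3=11: ████
r4=100: █···█

Answer: █
██
█·█
████
█···█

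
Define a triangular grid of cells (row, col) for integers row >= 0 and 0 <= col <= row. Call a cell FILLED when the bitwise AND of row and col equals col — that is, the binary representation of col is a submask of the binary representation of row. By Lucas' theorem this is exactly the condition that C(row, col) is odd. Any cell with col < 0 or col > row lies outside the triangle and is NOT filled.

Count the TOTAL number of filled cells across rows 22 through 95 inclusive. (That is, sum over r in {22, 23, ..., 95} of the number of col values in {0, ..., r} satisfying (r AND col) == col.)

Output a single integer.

Answer: 1104

Derivation:
r22=10110 pc3: +8 =8
r23=10111 pc4: +16 =24
r24=11000 pc2: +4 =28
r25=11001 pc3: +8 =36
r26=11010 pc3: +8 =44
r27=11011 pc4: +16 =60
r28=11100 pc3: +8 =68
r29=11101 pc4: +16 =84
r30=11110 pc4: +16 =100
r31=11111 pc5: +32 =132
r32=100000 pc1: +2 =134
r33=100001 pc2: +4 =138
r34=100010 pc2: +4 =142
r35=100011 pc3: +8 =150
r36=100100 pc2: +4 =154
r37=100101 pc3: +8 =162
r38=100110 pc3: +8 =170
r39=100111 pc4: +16 =186
r40=101000 pc2: +4 =190
r41=101001 pc3: +8 =198
r42=101010 pc3: +8 =206
r43=101011 pc4: +16 =222
r44=101100 pc3: +8 =230
r45=101101 pc4: +16 =246
r46=101110 pc4: +16 =262
r47=101111 pc5: +32 =294
r48=110000 pc2: +4 =298
r49=110001 pc3: +8 =306
r50=110010 pc3: +8 =314
r51=110011 pc4: +16 =330
r52=110100 pc3: +8 =338
r53=110101 pc4: +16 =354
r54=110110 pc4: +16 =370
r55=110111 pc5: +32 =402
r56=111000 pc3: +8 =410
r57=111001 pc4: +16 =426
r58=111010 pc4: +16 =442
r59=111011 pc5: +32 =474
r60=111100 pc4: +16 =490
r61=111101 pc5: +32 =522
r62=111110 pc5: +32 =554
r63=111111 pc6: +64 =618
r64=1000000 pc1: +2 =620
r65=1000001 pc2: +4 =624
r66=1000010 pc2: +4 =628
r67=1000011 pc3: +8 =636
r68=1000100 pc2: +4 =640
r69=1000101 pc3: +8 =648
r70=1000110 pc3: +8 =656
r71=1000111 pc4: +16 =672
r72=1001000 pc2: +4 =676
r73=1001001 pc3: +8 =684
r74=1001010 pc3: +8 =692
r75=1001011 pc4: +16 =708
r76=1001100 pc3: +8 =716
r77=1001101 pc4: +16 =732
r78=1001110 pc4: +16 =748
r79=1001111 pc5: +32 =780
r80=1010000 pc2: +4 =784
r81=1010001 pc3: +8 =792
r82=1010010 pc3: +8 =800
r83=1010011 pc4: +16 =816
r84=1010100 pc3: +8 =824
r85=1010101 pc4: +16 =840
r86=1010110 pc4: +16 =856
r87=1010111 pc5: +32 =888
r88=1011000 pc3: +8 =896
r89=1011001 pc4: +16 =912
r90=1011010 pc4: +16 =928
r91=1011011 pc5: +32 =960
r92=1011100 pc4: +16 =976
r93=1011101 pc5: +32 =1008
r94=1011110 pc5: +32 =1040
r95=1011111 pc6: +64 =1104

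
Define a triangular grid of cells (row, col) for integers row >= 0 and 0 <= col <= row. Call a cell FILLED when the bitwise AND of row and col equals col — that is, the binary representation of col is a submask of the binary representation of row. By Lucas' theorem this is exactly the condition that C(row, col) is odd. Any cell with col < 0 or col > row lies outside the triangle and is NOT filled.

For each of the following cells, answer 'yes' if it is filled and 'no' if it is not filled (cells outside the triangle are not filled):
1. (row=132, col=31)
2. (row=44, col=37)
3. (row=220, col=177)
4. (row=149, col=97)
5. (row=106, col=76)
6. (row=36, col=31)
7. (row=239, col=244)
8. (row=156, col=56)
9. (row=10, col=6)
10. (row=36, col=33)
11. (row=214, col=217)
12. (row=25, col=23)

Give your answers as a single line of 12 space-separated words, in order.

(132,31): row=0b10000100, col=0b11111, row AND col = 0b100 = 4; 4 != 31 -> empty
(44,37): row=0b101100, col=0b100101, row AND col = 0b100100 = 36; 36 != 37 -> empty
(220,177): row=0b11011100, col=0b10110001, row AND col = 0b10010000 = 144; 144 != 177 -> empty
(149,97): row=0b10010101, col=0b1100001, row AND col = 0b1 = 1; 1 != 97 -> empty
(106,76): row=0b1101010, col=0b1001100, row AND col = 0b1001000 = 72; 72 != 76 -> empty
(36,31): row=0b100100, col=0b11111, row AND col = 0b100 = 4; 4 != 31 -> empty
(239,244): col outside [0, 239] -> not filled
(156,56): row=0b10011100, col=0b111000, row AND col = 0b11000 = 24; 24 != 56 -> empty
(10,6): row=0b1010, col=0b110, row AND col = 0b10 = 2; 2 != 6 -> empty
(36,33): row=0b100100, col=0b100001, row AND col = 0b100000 = 32; 32 != 33 -> empty
(214,217): col outside [0, 214] -> not filled
(25,23): row=0b11001, col=0b10111, row AND col = 0b10001 = 17; 17 != 23 -> empty

Answer: no no no no no no no no no no no no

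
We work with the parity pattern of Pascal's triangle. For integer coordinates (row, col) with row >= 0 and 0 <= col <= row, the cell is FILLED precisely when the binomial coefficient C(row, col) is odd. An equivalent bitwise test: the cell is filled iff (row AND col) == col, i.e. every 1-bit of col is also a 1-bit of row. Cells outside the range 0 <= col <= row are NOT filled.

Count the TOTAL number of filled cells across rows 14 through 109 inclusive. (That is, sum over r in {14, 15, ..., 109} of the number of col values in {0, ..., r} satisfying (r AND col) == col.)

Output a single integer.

Answer: 1386

Derivation:
r14=1110 pc3: +8 =8
r15=1111 pc4: +16 =24
r16=10000 pc1: +2 =26
r17=10001 pc2: +4 =30
r18=10010 pc2: +4 =34
r19=10011 pc3: +8 =42
r20=10100 pc2: +4 =46
r21=10101 pc3: +8 =54
r22=10110 pc3: +8 =62
r23=10111 pc4: +16 =78
r24=11000 pc2: +4 =82
r25=11001 pc3: +8 =90
r26=11010 pc3: +8 =98
r27=11011 pc4: +16 =114
r28=11100 pc3: +8 =122
r29=11101 pc4: +16 =138
r30=11110 pc4: +16 =154
r31=11111 pc5: +32 =186
r32=100000 pc1: +2 =188
r33=100001 pc2: +4 =192
r34=100010 pc2: +4 =196
r35=100011 pc3: +8 =204
r36=100100 pc2: +4 =208
r37=100101 pc3: +8 =216
r38=100110 pc3: +8 =224
r39=100111 pc4: +16 =240
r40=101000 pc2: +4 =244
r41=101001 pc3: +8 =252
r42=101010 pc3: +8 =260
r43=101011 pc4: +16 =276
r44=101100 pc3: +8 =284
r45=101101 pc4: +16 =300
r46=101110 pc4: +16 =316
r47=101111 pc5: +32 =348
r48=110000 pc2: +4 =352
r49=110001 pc3: +8 =360
r50=110010 pc3: +8 =368
r51=110011 pc4: +16 =384
r52=110100 pc3: +8 =392
r53=110101 pc4: +16 =408
r54=110110 pc4: +16 =424
r55=110111 pc5: +32 =456
r56=111000 pc3: +8 =464
r57=111001 pc4: +16 =480
r58=111010 pc4: +16 =496
r59=111011 pc5: +32 =528
r60=111100 pc4: +16 =544
r61=111101 pc5: +32 =576
r62=111110 pc5: +32 =608
r63=111111 pc6: +64 =672
r64=1000000 pc1: +2 =674
r65=1000001 pc2: +4 =678
r66=1000010 pc2: +4 =682
r67=1000011 pc3: +8 =690
r68=1000100 pc2: +4 =694
r69=1000101 pc3: +8 =702
r70=1000110 pc3: +8 =710
r71=1000111 pc4: +16 =726
r72=1001000 pc2: +4 =730
r73=1001001 pc3: +8 =738
r74=1001010 pc3: +8 =746
r75=1001011 pc4: +16 =762
r76=1001100 pc3: +8 =770
r77=1001101 pc4: +16 =786
r78=1001110 pc4: +16 =802
r79=1001111 pc5: +32 =834
r80=1010000 pc2: +4 =838
r81=1010001 pc3: +8 =846
r82=1010010 pc3: +8 =854
r83=1010011 pc4: +16 =870
r84=1010100 pc3: +8 =878
r85=1010101 pc4: +16 =894
r86=1010110 pc4: +16 =910
r87=1010111 pc5: +32 =942
r88=1011000 pc3: +8 =950
r89=1011001 pc4: +16 =966
r90=1011010 pc4: +16 =982
r91=1011011 pc5: +32 =1014
r92=1011100 pc4: +16 =1030
r93=1011101 pc5: +32 =1062
r94=1011110 pc5: +32 =1094
r95=1011111 pc6: +64 =1158
r96=1100000 pc2: +4 =1162
r97=1100001 pc3: +8 =1170
r98=1100010 pc3: +8 =1178
r99=1100011 pc4: +16 =1194
r100=1100100 pc3: +8 =1202
r101=1100101 pc4: +16 =1218
r102=1100110 pc4: +16 =1234
r103=1100111 pc5: +32 =1266
r104=1101000 pc3: +8 =1274
r105=1101001 pc4: +16 =1290
r106=1101010 pc4: +16 =1306
r107=1101011 pc5: +32 =1338
r108=1101100 pc4: +16 =1354
r109=1101101 pc5: +32 =1386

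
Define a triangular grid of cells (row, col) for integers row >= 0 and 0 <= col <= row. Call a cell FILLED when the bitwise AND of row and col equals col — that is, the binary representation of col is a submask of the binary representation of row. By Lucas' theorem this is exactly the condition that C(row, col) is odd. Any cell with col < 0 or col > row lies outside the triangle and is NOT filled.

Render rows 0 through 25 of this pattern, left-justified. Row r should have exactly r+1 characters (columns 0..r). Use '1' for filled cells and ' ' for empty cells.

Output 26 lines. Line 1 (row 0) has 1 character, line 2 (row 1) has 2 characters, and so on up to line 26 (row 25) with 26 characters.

r0=0: 1
r1=1: 11
r2=10: 1 1
r3=11: 1111
r4=100: 1   1
r5=101: 11  11
r6=110: 1 1 1 1
r7=111: 11111111
r8=1000: 1       1
r9=1001: 11      11
r10=1010: 1 1     1 1
r11=1011: 1111    1111
r12=1100: 1   1   1   1
r13=1101: 11  11  11  11
r14=1110: 1 1 1 1 1 1 1 1
r15=1111: 1111111111111111
r16=10000: 1               1
r17=10001: 11              11
r18=10010: 1 1             1 1
r19=10011: 1111            1111
r20=10100: 1   1           1   1
r21=10101: 11  11          11  11
r22=10110: 1 1 1 1         1 1 1 1
r23=10111: 11111111        11111111
r24=11000: 1       1       1       1
r25=11001: 11      11      11      11

Answer: 1
11
1 1
1111
1   1
11  11
1 1 1 1
11111111
1       1
11      11
1 1     1 1
1111    1111
1   1   1   1
11  11  11  11
1 1 1 1 1 1 1 1
1111111111111111
1               1
11              11
1 1             1 1
1111            1111
1   1           1   1
11  11          11  11
1 1 1 1         1 1 1 1
11111111        11111111
1       1       1       1
11      11      11      11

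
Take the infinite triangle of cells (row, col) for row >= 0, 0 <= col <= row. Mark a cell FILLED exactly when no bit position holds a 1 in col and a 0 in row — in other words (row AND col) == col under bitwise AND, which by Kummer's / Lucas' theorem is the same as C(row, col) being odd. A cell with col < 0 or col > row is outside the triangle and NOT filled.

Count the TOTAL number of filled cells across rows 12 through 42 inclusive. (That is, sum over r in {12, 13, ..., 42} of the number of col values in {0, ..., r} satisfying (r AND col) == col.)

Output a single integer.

Answer: 272

Derivation:
r12=1100 pc2: +4 =4
r13=1101 pc3: +8 =12
r14=1110 pc3: +8 =20
r15=1111 pc4: +16 =36
r16=10000 pc1: +2 =38
r17=10001 pc2: +4 =42
r18=10010 pc2: +4 =46
r19=10011 pc3: +8 =54
r20=10100 pc2: +4 =58
r21=10101 pc3: +8 =66
r22=10110 pc3: +8 =74
r23=10111 pc4: +16 =90
r24=11000 pc2: +4 =94
r25=11001 pc3: +8 =102
r26=11010 pc3: +8 =110
r27=11011 pc4: +16 =126
r28=11100 pc3: +8 =134
r29=11101 pc4: +16 =150
r30=11110 pc4: +16 =166
r31=11111 pc5: +32 =198
r32=100000 pc1: +2 =200
r33=100001 pc2: +4 =204
r34=100010 pc2: +4 =208
r35=100011 pc3: +8 =216
r36=100100 pc2: +4 =220
r37=100101 pc3: +8 =228
r38=100110 pc3: +8 =236
r39=100111 pc4: +16 =252
r40=101000 pc2: +4 =256
r41=101001 pc3: +8 =264
r42=101010 pc3: +8 =272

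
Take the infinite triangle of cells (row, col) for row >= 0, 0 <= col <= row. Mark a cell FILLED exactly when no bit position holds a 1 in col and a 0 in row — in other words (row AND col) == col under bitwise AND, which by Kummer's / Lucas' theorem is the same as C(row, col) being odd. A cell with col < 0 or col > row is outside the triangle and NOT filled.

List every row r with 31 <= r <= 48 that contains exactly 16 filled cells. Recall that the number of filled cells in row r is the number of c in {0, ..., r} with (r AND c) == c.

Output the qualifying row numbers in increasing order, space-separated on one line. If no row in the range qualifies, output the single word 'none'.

Answer: 39 43 45 46

Derivation:
Row r has 2^popcount(r) filled cells, so we need popcount(r) = log2(16) = 4.
Scan r = 31..48 and keep those with exactly 4 one-bits:
r=31=11111 popcount=5 -> skip
r=32=100000 popcount=1 -> skip
r=33=100001 popcount=2 -> skip
r=34=100010 popcount=2 -> skip
r=35=100011 popcount=3 -> skip
r=36=100100 popcount=2 -> skip
r=37=100101 popcount=3 -> skip
r=38=100110 popcount=3 -> skip
r=39=100111 popcount=4 -> KEEP
r=40=101000 popcount=2 -> skip
r=41=101001 popcount=3 -> skip
r=42=101010 popcount=3 -> skip
r=43=101011 popcount=4 -> KEEP
r=44=101100 popcount=3 -> skip
r=45=101101 popcount=4 -> KEEP
r=46=101110 popcount=4 -> KEEP
r=47=101111 popcount=5 -> skip
r=48=110000 popcount=2 -> skip
Kept rows: 39 43 45 46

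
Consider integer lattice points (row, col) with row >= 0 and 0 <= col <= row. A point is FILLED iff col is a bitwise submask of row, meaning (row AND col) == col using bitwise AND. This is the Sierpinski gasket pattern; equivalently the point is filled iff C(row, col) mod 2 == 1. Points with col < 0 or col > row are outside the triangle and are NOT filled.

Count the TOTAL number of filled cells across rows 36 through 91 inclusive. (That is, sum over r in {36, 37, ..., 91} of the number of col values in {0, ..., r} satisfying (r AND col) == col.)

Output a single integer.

Answer: 810

Derivation:
r36=100100 pc2: +4 =4
r37=100101 pc3: +8 =12
r38=100110 pc3: +8 =20
r39=100111 pc4: +16 =36
r40=101000 pc2: +4 =40
r41=101001 pc3: +8 =48
r42=101010 pc3: +8 =56
r43=101011 pc4: +16 =72
r44=101100 pc3: +8 =80
r45=101101 pc4: +16 =96
r46=101110 pc4: +16 =112
r47=101111 pc5: +32 =144
r48=110000 pc2: +4 =148
r49=110001 pc3: +8 =156
r50=110010 pc3: +8 =164
r51=110011 pc4: +16 =180
r52=110100 pc3: +8 =188
r53=110101 pc4: +16 =204
r54=110110 pc4: +16 =220
r55=110111 pc5: +32 =252
r56=111000 pc3: +8 =260
r57=111001 pc4: +16 =276
r58=111010 pc4: +16 =292
r59=111011 pc5: +32 =324
r60=111100 pc4: +16 =340
r61=111101 pc5: +32 =372
r62=111110 pc5: +32 =404
r63=111111 pc6: +64 =468
r64=1000000 pc1: +2 =470
r65=1000001 pc2: +4 =474
r66=1000010 pc2: +4 =478
r67=1000011 pc3: +8 =486
r68=1000100 pc2: +4 =490
r69=1000101 pc3: +8 =498
r70=1000110 pc3: +8 =506
r71=1000111 pc4: +16 =522
r72=1001000 pc2: +4 =526
r73=1001001 pc3: +8 =534
r74=1001010 pc3: +8 =542
r75=1001011 pc4: +16 =558
r76=1001100 pc3: +8 =566
r77=1001101 pc4: +16 =582
r78=1001110 pc4: +16 =598
r79=1001111 pc5: +32 =630
r80=1010000 pc2: +4 =634
r81=1010001 pc3: +8 =642
r82=1010010 pc3: +8 =650
r83=1010011 pc4: +16 =666
r84=1010100 pc3: +8 =674
r85=1010101 pc4: +16 =690
r86=1010110 pc4: +16 =706
r87=1010111 pc5: +32 =738
r88=1011000 pc3: +8 =746
r89=1011001 pc4: +16 =762
r90=1011010 pc4: +16 =778
r91=1011011 pc5: +32 =810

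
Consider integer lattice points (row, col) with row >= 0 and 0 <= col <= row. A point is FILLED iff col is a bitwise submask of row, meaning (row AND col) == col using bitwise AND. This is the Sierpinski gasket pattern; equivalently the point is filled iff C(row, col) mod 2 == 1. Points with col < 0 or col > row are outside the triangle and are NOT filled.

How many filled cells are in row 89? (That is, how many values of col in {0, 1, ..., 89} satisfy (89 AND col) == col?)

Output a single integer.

Answer: 16

Derivation:
89 in binary = 1011001
popcount(89) = number of 1-bits in 1011001 = 4
A col c satisfies (89 AND c) == c iff every set bit of c is also set in 89; each of the 4 set bits of 89 can independently be on or off in c.
count = 2^4 = 16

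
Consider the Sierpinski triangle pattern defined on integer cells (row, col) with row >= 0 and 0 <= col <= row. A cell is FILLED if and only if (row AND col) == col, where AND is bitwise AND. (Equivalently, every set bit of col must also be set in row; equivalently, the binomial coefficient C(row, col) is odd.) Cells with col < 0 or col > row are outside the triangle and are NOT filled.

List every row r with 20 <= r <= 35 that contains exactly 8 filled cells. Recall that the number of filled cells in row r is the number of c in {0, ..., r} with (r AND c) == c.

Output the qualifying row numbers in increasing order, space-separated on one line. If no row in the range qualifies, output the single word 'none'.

Row r has 2^popcount(r) filled cells, so we need popcount(r) = log2(8) = 3.
Scan r = 20..35 and keep those with exactly 3 one-bits:
r=20=10100 popcount=2 -> skip
r=21=10101 popcount=3 -> KEEP
r=22=10110 popcount=3 -> KEEP
r=23=10111 popcount=4 -> skip
r=24=11000 popcount=2 -> skip
r=25=11001 popcount=3 -> KEEP
r=26=11010 popcount=3 -> KEEP
r=27=11011 popcount=4 -> skip
r=28=11100 popcount=3 -> KEEP
r=29=11101 popcount=4 -> skip
r=30=11110 popcount=4 -> skip
r=31=11111 popcount=5 -> skip
r=32=100000 popcount=1 -> skip
r=33=100001 popcount=2 -> skip
r=34=100010 popcount=2 -> skip
r=35=100011 popcount=3 -> KEEP
Kept rows: 21 22 25 26 28 35

Answer: 21 22 25 26 28 35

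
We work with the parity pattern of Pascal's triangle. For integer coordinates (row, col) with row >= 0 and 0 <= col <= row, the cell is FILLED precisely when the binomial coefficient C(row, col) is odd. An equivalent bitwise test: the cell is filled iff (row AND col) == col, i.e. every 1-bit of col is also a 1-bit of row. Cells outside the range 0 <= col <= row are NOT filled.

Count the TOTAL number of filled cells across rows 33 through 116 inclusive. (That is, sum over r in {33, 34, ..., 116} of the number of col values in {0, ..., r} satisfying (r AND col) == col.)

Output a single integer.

r33=100001 pc2: +4 =4
r34=100010 pc2: +4 =8
r35=100011 pc3: +8 =16
r36=100100 pc2: +4 =20
r37=100101 pc3: +8 =28
r38=100110 pc3: +8 =36
r39=100111 pc4: +16 =52
r40=101000 pc2: +4 =56
r41=101001 pc3: +8 =64
r42=101010 pc3: +8 =72
r43=101011 pc4: +16 =88
r44=101100 pc3: +8 =96
r45=101101 pc4: +16 =112
r46=101110 pc4: +16 =128
r47=101111 pc5: +32 =160
r48=110000 pc2: +4 =164
r49=110001 pc3: +8 =172
r50=110010 pc3: +8 =180
r51=110011 pc4: +16 =196
r52=110100 pc3: +8 =204
r53=110101 pc4: +16 =220
r54=110110 pc4: +16 =236
r55=110111 pc5: +32 =268
r56=111000 pc3: +8 =276
r57=111001 pc4: +16 =292
r58=111010 pc4: +16 =308
r59=111011 pc5: +32 =340
r60=111100 pc4: +16 =356
r61=111101 pc5: +32 =388
r62=111110 pc5: +32 =420
r63=111111 pc6: +64 =484
r64=1000000 pc1: +2 =486
r65=1000001 pc2: +4 =490
r66=1000010 pc2: +4 =494
r67=1000011 pc3: +8 =502
r68=1000100 pc2: +4 =506
r69=1000101 pc3: +8 =514
r70=1000110 pc3: +8 =522
r71=1000111 pc4: +16 =538
r72=1001000 pc2: +4 =542
r73=1001001 pc3: +8 =550
r74=1001010 pc3: +8 =558
r75=1001011 pc4: +16 =574
r76=1001100 pc3: +8 =582
r77=1001101 pc4: +16 =598
r78=1001110 pc4: +16 =614
r79=1001111 pc5: +32 =646
r80=1010000 pc2: +4 =650
r81=1010001 pc3: +8 =658
r82=1010010 pc3: +8 =666
r83=1010011 pc4: +16 =682
r84=1010100 pc3: +8 =690
r85=1010101 pc4: +16 =706
r86=1010110 pc4: +16 =722
r87=1010111 pc5: +32 =754
r88=1011000 pc3: +8 =762
r89=1011001 pc4: +16 =778
r90=1011010 pc4: +16 =794
r91=1011011 pc5: +32 =826
r92=1011100 pc4: +16 =842
r93=1011101 pc5: +32 =874
r94=1011110 pc5: +32 =906
r95=1011111 pc6: +64 =970
r96=1100000 pc2: +4 =974
r97=1100001 pc3: +8 =982
r98=1100010 pc3: +8 =990
r99=1100011 pc4: +16 =1006
r100=1100100 pc3: +8 =1014
r101=1100101 pc4: +16 =1030
r102=1100110 pc4: +16 =1046
r103=1100111 pc5: +32 =1078
r104=1101000 pc3: +8 =1086
r105=1101001 pc4: +16 =1102
r106=1101010 pc4: +16 =1118
r107=1101011 pc5: +32 =1150
r108=1101100 pc4: +16 =1166
r109=1101101 pc5: +32 =1198
r110=1101110 pc5: +32 =1230
r111=1101111 pc6: +64 =1294
r112=1110000 pc3: +8 =1302
r113=1110001 pc4: +16 =1318
r114=1110010 pc4: +16 =1334
r115=1110011 pc5: +32 =1366
r116=1110100 pc4: +16 =1382

Answer: 1382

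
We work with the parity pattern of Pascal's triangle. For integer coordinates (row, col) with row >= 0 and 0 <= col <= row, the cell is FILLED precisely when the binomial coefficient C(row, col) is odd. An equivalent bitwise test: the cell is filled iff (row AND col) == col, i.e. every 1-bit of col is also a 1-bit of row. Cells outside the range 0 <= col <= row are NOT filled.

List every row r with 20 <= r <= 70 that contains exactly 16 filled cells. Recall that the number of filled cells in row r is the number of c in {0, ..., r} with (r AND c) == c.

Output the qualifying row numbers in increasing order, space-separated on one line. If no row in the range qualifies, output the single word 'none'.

Row r has 2^popcount(r) filled cells, so we need popcount(r) = log2(16) = 4.
Scan r = 20..70 and keep those with exactly 4 one-bits:
r=20=10100 popcount=2 -> skip
r=21=10101 popcount=3 -> skip
r=22=10110 popcount=3 -> skip
r=23=10111 popcount=4 -> KEEP
r=24=11000 popcount=2 -> skip
r=25=11001 popcount=3 -> skip
r=26=11010 popcount=3 -> skip
r=27=11011 popcount=4 -> KEEP
r=28=11100 popcount=3 -> skip
r=29=11101 popcount=4 -> KEEP
r=30=11110 popcount=4 -> KEEP
r=31=11111 popcount=5 -> skip
r=32=100000 popcount=1 -> skip
r=33=100001 popcount=2 -> skip
r=34=100010 popcount=2 -> skip
r=35=100011 popcount=3 -> skip
r=36=100100 popcount=2 -> skip
r=37=100101 popcount=3 -> skip
r=38=100110 popcount=3 -> skip
r=39=100111 popcount=4 -> KEEP
r=40=101000 popcount=2 -> skip
r=41=101001 popcount=3 -> skip
r=42=101010 popcount=3 -> skip
r=43=101011 popcount=4 -> KEEP
r=44=101100 popcount=3 -> skip
r=45=101101 popcount=4 -> KEEP
r=46=101110 popcount=4 -> KEEP
r=47=101111 popcount=5 -> skip
r=48=110000 popcount=2 -> skip
r=49=110001 popcount=3 -> skip
r=50=110010 popcount=3 -> skip
r=51=110011 popcount=4 -> KEEP
r=52=110100 popcount=3 -> skip
r=53=110101 popcount=4 -> KEEP
r=54=110110 popcount=4 -> KEEP
r=55=110111 popcount=5 -> skip
r=56=111000 popcount=3 -> skip
r=57=111001 popcount=4 -> KEEP
r=58=111010 popcount=4 -> KEEP
r=59=111011 popcount=5 -> skip
r=60=111100 popcount=4 -> KEEP
r=61=111101 popcount=5 -> skip
r=62=111110 popcount=5 -> skip
r=63=111111 popcount=6 -> skip
r=64=1000000 popcount=1 -> skip
r=65=1000001 popcount=2 -> skip
r=66=1000010 popcount=2 -> skip
r=67=1000011 popcount=3 -> skip
r=68=1000100 popcount=2 -> skip
r=69=1000101 popcount=3 -> skip
r=70=1000110 popcount=3 -> skip
Kept rows: 23 27 29 30 39 43 45 46 51 53 54 57 58 60

Answer: 23 27 29 30 39 43 45 46 51 53 54 57 58 60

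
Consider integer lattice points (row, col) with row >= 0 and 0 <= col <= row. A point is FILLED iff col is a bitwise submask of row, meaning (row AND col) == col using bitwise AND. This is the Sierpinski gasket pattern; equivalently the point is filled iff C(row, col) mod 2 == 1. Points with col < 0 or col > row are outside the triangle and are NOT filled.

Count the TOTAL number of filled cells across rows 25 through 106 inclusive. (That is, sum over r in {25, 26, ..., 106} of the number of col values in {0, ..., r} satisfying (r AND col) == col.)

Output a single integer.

Answer: 1224

Derivation:
r25=11001 pc3: +8 =8
r26=11010 pc3: +8 =16
r27=11011 pc4: +16 =32
r28=11100 pc3: +8 =40
r29=11101 pc4: +16 =56
r30=11110 pc4: +16 =72
r31=11111 pc5: +32 =104
r32=100000 pc1: +2 =106
r33=100001 pc2: +4 =110
r34=100010 pc2: +4 =114
r35=100011 pc3: +8 =122
r36=100100 pc2: +4 =126
r37=100101 pc3: +8 =134
r38=100110 pc3: +8 =142
r39=100111 pc4: +16 =158
r40=101000 pc2: +4 =162
r41=101001 pc3: +8 =170
r42=101010 pc3: +8 =178
r43=101011 pc4: +16 =194
r44=101100 pc3: +8 =202
r45=101101 pc4: +16 =218
r46=101110 pc4: +16 =234
r47=101111 pc5: +32 =266
r48=110000 pc2: +4 =270
r49=110001 pc3: +8 =278
r50=110010 pc3: +8 =286
r51=110011 pc4: +16 =302
r52=110100 pc3: +8 =310
r53=110101 pc4: +16 =326
r54=110110 pc4: +16 =342
r55=110111 pc5: +32 =374
r56=111000 pc3: +8 =382
r57=111001 pc4: +16 =398
r58=111010 pc4: +16 =414
r59=111011 pc5: +32 =446
r60=111100 pc4: +16 =462
r61=111101 pc5: +32 =494
r62=111110 pc5: +32 =526
r63=111111 pc6: +64 =590
r64=1000000 pc1: +2 =592
r65=1000001 pc2: +4 =596
r66=1000010 pc2: +4 =600
r67=1000011 pc3: +8 =608
r68=1000100 pc2: +4 =612
r69=1000101 pc3: +8 =620
r70=1000110 pc3: +8 =628
r71=1000111 pc4: +16 =644
r72=1001000 pc2: +4 =648
r73=1001001 pc3: +8 =656
r74=1001010 pc3: +8 =664
r75=1001011 pc4: +16 =680
r76=1001100 pc3: +8 =688
r77=1001101 pc4: +16 =704
r78=1001110 pc4: +16 =720
r79=1001111 pc5: +32 =752
r80=1010000 pc2: +4 =756
r81=1010001 pc3: +8 =764
r82=1010010 pc3: +8 =772
r83=1010011 pc4: +16 =788
r84=1010100 pc3: +8 =796
r85=1010101 pc4: +16 =812
r86=1010110 pc4: +16 =828
r87=1010111 pc5: +32 =860
r88=1011000 pc3: +8 =868
r89=1011001 pc4: +16 =884
r90=1011010 pc4: +16 =900
r91=1011011 pc5: +32 =932
r92=1011100 pc4: +16 =948
r93=1011101 pc5: +32 =980
r94=1011110 pc5: +32 =1012
r95=1011111 pc6: +64 =1076
r96=1100000 pc2: +4 =1080
r97=1100001 pc3: +8 =1088
r98=1100010 pc3: +8 =1096
r99=1100011 pc4: +16 =1112
r100=1100100 pc3: +8 =1120
r101=1100101 pc4: +16 =1136
r102=1100110 pc4: +16 =1152
r103=1100111 pc5: +32 =1184
r104=1101000 pc3: +8 =1192
r105=1101001 pc4: +16 =1208
r106=1101010 pc4: +16 =1224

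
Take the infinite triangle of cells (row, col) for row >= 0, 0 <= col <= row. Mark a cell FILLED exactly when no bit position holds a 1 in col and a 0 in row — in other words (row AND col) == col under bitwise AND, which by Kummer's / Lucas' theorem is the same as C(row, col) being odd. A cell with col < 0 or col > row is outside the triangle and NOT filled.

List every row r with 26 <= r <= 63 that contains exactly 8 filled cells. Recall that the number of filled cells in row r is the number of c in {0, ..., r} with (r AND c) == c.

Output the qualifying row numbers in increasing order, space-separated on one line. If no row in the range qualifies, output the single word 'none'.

Answer: 26 28 35 37 38 41 42 44 49 50 52 56

Derivation:
Row r has 2^popcount(r) filled cells, so we need popcount(r) = log2(8) = 3.
Scan r = 26..63 and keep those with exactly 3 one-bits:
r=26=11010 popcount=3 -> KEEP
r=27=11011 popcount=4 -> skip
r=28=11100 popcount=3 -> KEEP
r=29=11101 popcount=4 -> skip
r=30=11110 popcount=4 -> skip
r=31=11111 popcount=5 -> skip
r=32=100000 popcount=1 -> skip
r=33=100001 popcount=2 -> skip
r=34=100010 popcount=2 -> skip
r=35=100011 popcount=3 -> KEEP
r=36=100100 popcount=2 -> skip
r=37=100101 popcount=3 -> KEEP
r=38=100110 popcount=3 -> KEEP
r=39=100111 popcount=4 -> skip
r=40=101000 popcount=2 -> skip
r=41=101001 popcount=3 -> KEEP
r=42=101010 popcount=3 -> KEEP
r=43=101011 popcount=4 -> skip
r=44=101100 popcount=3 -> KEEP
r=45=101101 popcount=4 -> skip
r=46=101110 popcount=4 -> skip
r=47=101111 popcount=5 -> skip
r=48=110000 popcount=2 -> skip
r=49=110001 popcount=3 -> KEEP
r=50=110010 popcount=3 -> KEEP
r=51=110011 popcount=4 -> skip
r=52=110100 popcount=3 -> KEEP
r=53=110101 popcount=4 -> skip
r=54=110110 popcount=4 -> skip
r=55=110111 popcount=5 -> skip
r=56=111000 popcount=3 -> KEEP
r=57=111001 popcount=4 -> skip
r=58=111010 popcount=4 -> skip
r=59=111011 popcount=5 -> skip
r=60=111100 popcount=4 -> skip
r=61=111101 popcount=5 -> skip
r=62=111110 popcount=5 -> skip
r=63=111111 popcount=6 -> skip
Kept rows: 26 28 35 37 38 41 42 44 49 50 52 56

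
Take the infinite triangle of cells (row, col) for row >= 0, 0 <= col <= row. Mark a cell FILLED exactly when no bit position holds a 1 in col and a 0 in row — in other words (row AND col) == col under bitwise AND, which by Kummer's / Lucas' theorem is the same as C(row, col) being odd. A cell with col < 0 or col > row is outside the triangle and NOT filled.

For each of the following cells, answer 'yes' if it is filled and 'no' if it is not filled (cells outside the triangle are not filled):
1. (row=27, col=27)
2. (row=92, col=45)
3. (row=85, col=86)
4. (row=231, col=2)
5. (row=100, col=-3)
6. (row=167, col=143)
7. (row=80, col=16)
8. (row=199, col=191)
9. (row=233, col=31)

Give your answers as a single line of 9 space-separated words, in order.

(27,27): row=0b11011, col=0b11011, row AND col = 0b11011 = 27; 27 == 27 -> filled
(92,45): row=0b1011100, col=0b101101, row AND col = 0b1100 = 12; 12 != 45 -> empty
(85,86): col outside [0, 85] -> not filled
(231,2): row=0b11100111, col=0b10, row AND col = 0b10 = 2; 2 == 2 -> filled
(100,-3): col outside [0, 100] -> not filled
(167,143): row=0b10100111, col=0b10001111, row AND col = 0b10000111 = 135; 135 != 143 -> empty
(80,16): row=0b1010000, col=0b10000, row AND col = 0b10000 = 16; 16 == 16 -> filled
(199,191): row=0b11000111, col=0b10111111, row AND col = 0b10000111 = 135; 135 != 191 -> empty
(233,31): row=0b11101001, col=0b11111, row AND col = 0b1001 = 9; 9 != 31 -> empty

Answer: yes no no yes no no yes no no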